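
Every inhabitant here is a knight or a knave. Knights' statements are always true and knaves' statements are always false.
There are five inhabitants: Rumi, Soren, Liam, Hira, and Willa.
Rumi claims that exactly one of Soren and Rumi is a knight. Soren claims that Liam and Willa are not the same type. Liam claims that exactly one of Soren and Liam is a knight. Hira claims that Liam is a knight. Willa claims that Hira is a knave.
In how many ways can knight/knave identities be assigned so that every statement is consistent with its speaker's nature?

0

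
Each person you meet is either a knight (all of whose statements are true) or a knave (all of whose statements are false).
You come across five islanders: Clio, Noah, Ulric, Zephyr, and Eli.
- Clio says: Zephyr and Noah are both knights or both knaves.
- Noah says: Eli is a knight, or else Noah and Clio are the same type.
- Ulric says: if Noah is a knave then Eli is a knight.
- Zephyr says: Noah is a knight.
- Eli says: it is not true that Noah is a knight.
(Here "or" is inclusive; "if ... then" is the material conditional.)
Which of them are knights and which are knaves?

Clio is a knight, so "Zephyr and Noah are both knights or both knaves" must be true — and it is.
Noah is a knight, so "Eli is a knight, or else Noah and Clio are the same type" must be true — and it is.
As a knight, Ulric's statement "if Noah is a knave then Eli is a knight" should be true; it is.
Zephyr (knight): "Noah is a knight" — true. ✓
Eli is a knave; "it is not true that Noah is a knight" is False, as required.

Clio is a knight, Noah is a knight, Ulric is a knight, Zephyr is a knight, and Eli is a knave.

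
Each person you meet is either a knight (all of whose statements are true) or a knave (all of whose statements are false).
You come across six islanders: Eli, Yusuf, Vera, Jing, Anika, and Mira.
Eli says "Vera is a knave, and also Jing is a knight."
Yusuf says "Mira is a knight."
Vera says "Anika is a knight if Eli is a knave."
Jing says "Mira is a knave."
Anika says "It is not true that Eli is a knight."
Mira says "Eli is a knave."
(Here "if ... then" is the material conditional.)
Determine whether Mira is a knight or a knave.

Mira is a knight.

Consistent assignments: {Eli=knave, Yusuf=knight, Vera=knight, Jing=knave, Anika=knight, Mira=knight}
In every consistent assignment, Mira is a knight.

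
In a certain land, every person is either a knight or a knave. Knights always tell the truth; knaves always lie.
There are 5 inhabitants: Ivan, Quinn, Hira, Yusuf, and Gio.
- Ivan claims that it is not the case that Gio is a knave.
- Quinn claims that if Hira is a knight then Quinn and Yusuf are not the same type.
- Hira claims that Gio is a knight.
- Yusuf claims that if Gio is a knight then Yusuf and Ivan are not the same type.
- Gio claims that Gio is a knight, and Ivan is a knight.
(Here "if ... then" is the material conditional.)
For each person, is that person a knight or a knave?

Ivan is a knave; "it is not the case that Gio is a knave" is False, as required.
Quinn (knight): "if Hira is a knight then Quinn and Yusuf are not the same type" — True. ✓
Hira is a knave; "Gio is a knight" is False, as required.
Yusuf is a knight, so "if Gio is a knight then Yusuf and Ivan are not the same type" must be True — and it is.
Since Gio is a knave, "Gio is a knight, and Ivan is a knight" needs to be False, which holds.

Ivan is a knave, Quinn is a knight, Hira is a knave, Yusuf is a knight, and Gio is a knave.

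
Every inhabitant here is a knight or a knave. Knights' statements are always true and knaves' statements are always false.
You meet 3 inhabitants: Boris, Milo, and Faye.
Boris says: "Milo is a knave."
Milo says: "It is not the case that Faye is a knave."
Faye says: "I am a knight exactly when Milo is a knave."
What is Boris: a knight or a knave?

Boris is a knight.

Consistent assignments: {Boris=knight, Milo=knave, Faye=knave}
In every consistent assignment, Boris is a knight.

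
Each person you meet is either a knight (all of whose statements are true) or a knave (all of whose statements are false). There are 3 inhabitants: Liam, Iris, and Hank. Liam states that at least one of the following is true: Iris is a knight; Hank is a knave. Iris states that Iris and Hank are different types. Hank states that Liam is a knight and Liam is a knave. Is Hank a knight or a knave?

Hank is a knave.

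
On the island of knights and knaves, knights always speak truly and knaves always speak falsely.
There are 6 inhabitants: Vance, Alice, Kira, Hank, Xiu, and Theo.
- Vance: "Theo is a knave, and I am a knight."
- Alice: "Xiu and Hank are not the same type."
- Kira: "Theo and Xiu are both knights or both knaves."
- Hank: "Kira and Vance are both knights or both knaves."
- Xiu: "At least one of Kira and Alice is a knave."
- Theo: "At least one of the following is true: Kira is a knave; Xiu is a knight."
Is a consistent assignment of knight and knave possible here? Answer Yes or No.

One consistent assignment: Vance=knight, Alice=knight, Kira=knight, Hank=knight, Xiu=knave, Theo=knave.

Yes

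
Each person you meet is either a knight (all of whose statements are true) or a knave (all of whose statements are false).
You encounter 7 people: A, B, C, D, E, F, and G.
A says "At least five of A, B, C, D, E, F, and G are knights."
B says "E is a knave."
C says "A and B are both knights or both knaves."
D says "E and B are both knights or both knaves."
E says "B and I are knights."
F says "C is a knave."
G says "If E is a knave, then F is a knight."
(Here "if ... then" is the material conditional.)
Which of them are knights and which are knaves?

Knights: B, F, and G. Knaves: A, C, D, and E.

A is a knave, and the claim "at least five of A, B, C, D, E, F, and G are knights" is indeed False.
As a knight, B's statement "E is a knave" should be true; it is.
C (knave): "A and B are both knights or both knaves" — False. ✓
D is a knave, and the claim "E and B are both knights or both knaves" is indeed False.
E (knave): "B and I are knights" — False. ✓
F is a knight; "C is a knave" is true, as required.
G is a knight, and the claim "if E is a knave, then F is a knight" is indeed true.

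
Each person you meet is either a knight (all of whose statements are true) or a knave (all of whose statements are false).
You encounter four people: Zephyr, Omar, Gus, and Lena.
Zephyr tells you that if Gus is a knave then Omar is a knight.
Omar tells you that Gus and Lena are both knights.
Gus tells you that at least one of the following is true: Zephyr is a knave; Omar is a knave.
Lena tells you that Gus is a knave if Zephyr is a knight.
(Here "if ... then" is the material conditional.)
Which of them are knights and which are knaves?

Zephyr is a knight, Omar is a knave, Gus is a knight, and Lena is a knave.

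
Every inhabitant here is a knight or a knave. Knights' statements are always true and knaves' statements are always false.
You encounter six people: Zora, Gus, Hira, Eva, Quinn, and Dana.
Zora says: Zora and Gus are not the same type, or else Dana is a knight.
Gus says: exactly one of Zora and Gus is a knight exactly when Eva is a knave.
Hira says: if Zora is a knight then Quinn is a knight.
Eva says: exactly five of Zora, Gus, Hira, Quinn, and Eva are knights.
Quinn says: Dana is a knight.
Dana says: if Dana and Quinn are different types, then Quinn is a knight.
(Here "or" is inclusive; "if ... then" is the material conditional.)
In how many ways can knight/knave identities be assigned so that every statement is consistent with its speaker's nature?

Consistent assignments:
  Zora=knight, Gus=knight, Hira=knight, Eva=knight, Quinn=knight, Dana=knight

1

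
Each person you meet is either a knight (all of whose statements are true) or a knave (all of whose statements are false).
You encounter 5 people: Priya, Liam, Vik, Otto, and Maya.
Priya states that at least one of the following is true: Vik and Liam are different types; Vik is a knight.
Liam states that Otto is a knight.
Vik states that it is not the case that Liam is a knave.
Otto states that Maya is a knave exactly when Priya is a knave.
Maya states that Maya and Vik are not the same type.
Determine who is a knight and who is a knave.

Priya is a knave, Liam is a knave, Vik is a knave, Otto is a knave, and Maya is a knight.

Priya is a knave, and the claim "at least one of the following is true: Vik and Liam are different types; Vik is a knight" is indeed False.
Liam is a knave, so "Otto is a knight" must be False — and it is.
Vik is a knave; "it is not the case that Liam is a knave" is False, as required.
Otto is a knave, so "Maya is a knave exactly when Priya is a knave" must be False — and it is.
Since Maya is a knight, "Maya and Vik are not the same type" needs to be True, which holds.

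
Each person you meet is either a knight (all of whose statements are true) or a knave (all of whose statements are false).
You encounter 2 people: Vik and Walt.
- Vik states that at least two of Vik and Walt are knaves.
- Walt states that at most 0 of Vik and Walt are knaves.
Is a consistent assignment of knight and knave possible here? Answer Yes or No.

No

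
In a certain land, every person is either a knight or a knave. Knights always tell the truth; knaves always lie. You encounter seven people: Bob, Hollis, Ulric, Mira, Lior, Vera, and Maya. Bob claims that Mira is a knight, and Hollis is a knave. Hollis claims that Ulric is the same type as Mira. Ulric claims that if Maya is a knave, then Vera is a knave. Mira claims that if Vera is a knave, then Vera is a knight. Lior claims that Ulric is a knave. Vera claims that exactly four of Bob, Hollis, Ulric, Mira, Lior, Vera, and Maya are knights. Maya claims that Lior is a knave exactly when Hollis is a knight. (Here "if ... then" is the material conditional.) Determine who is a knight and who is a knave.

Bob (knave): "Mira is a knight, and Hollis is a knave" — False. ✓
Since Hollis is a knave, "Ulric is the same type as Mira" needs to be False, which holds.
Since Ulric is a knight, "if Maya is a knave, then Vera is a knave" needs to be true, which holds.
Mira is a knave, so "if Vera is a knave, then Vera is a knight" must be False — and it is.
Lior is a knave, and the claim "Ulric is a knave" is indeed False.
Vera is a knave, and the claim "exactly four of Bob, Hollis, Ulric, Mira, Lior, Vera, and Maya are knights" is indeed False.
Maya is a knave, so "Lior is a knave exactly when Hollis is a knight" must be False — and it is.

Knights: Ulric. Knaves: Bob, Hollis, Mira, Lior, Vera, and Maya.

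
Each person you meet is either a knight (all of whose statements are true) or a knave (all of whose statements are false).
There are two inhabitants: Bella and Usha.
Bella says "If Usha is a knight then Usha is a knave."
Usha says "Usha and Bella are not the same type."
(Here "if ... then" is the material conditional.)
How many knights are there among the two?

1

The unique consistent assignment is Bella=knave, Usha=knight.
That has 1 knight.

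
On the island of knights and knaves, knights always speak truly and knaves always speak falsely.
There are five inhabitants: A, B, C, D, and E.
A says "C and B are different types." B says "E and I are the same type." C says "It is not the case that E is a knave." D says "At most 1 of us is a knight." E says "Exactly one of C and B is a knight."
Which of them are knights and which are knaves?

As a knight, A's statement "C and B are different types" should be true; it is.
B is a knave, and the claim "E and I are the same type" is indeed false.
C is a knight; "it is not the case that E is a knave" is true, as required.
D is a knave, so "at most 1 of us is a knight" must be false — and it is.
Since E is a knight, "exactly one of C and B is a knight" needs to be true, which holds.

Knights: A, C, and E. Knaves: B and D.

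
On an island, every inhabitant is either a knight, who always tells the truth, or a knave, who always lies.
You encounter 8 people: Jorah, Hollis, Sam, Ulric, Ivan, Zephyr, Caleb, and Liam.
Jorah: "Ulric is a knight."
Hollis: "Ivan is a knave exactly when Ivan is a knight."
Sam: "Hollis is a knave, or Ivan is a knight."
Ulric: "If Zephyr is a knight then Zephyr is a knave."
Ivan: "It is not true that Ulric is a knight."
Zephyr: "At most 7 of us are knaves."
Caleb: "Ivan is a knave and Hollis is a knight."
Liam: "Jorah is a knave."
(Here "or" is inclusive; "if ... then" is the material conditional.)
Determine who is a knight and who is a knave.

Jorah is a knave, Hollis is a knave, Sam is a knight, Ulric is a knave, Ivan is a knight, Zephyr is a knight, Caleb is a knave, and Liam is a knight.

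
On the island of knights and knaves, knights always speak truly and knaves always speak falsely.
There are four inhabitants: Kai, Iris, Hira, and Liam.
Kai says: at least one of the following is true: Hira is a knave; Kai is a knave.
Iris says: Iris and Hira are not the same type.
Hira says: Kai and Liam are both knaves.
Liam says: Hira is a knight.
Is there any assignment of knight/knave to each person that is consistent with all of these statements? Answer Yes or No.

Yes

One consistent assignment: Kai=knight, Iris=knight, Hira=knave, Liam=knave.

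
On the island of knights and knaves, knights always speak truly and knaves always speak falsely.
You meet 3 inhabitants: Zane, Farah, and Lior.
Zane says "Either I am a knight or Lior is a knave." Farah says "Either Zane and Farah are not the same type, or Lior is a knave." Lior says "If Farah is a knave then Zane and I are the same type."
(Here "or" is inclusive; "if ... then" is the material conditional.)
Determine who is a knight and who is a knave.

Zane is a knave, Farah is a knight, and Lior is a knight.

Suppose Zane is a knight. Then Zane's statement "either I am a knight or Lior is a knave" would have to be true. Checking the 4 ways to assign the others, none is consistent with every speaker.
(For instance, with Farah=knight, Lior=knight, Farah's claim "either Zane and Farah are not the same type, or Lior is a knave" comes out false where it would need to be true.)
So Zane must be a knave, making "either I am a knight or Lior is a knave" false. Taking Zane=knave, Farah=knight, Lior=knight, each remaining statement checks out:
  Farah (knight): "either Zane and Farah are not the same type, or Lior is a knave" — true. ✓
  Lior (knight): "if Farah is a knave then Zane and I are the same type" — true. ✓
This is the unique consistent assignment.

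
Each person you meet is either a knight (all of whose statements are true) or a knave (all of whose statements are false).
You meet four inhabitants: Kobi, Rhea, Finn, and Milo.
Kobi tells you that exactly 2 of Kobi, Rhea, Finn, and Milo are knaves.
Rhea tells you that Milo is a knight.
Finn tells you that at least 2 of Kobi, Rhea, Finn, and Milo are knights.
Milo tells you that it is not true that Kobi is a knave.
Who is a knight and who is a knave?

Kobi is a knave; "exactly 2 of Kobi, Rhea, Finn, and Milo are knaves" is False, as required.
Since Rhea is a knave, "Milo is a knight" needs to be False, which holds.
Finn is a knave; "at least 2 of Kobi, Rhea, Finn, and Milo are knights" is False, as required.
Milo (knave): "it is not true that Kobi is a knave" — False. ✓

Knights: none. Knaves: Kobi, Rhea, Finn, and Milo.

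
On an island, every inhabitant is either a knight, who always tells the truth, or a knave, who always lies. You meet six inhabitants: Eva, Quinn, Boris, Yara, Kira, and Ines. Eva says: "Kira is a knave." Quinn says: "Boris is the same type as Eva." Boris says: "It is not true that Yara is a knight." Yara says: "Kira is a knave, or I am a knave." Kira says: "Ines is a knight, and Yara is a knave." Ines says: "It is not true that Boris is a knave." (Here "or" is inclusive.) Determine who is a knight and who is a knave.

Knights: Eva and Yara. Knaves: Quinn, Boris, Kira, and Ines.

Since Eva is a knight, "Kira is a knave" needs to be true, which holds.
Since Quinn is a knave, "Boris is the same type as Eva" needs to be False, which holds.
Boris is a knave, so "it is not true that Yara is a knight" must be False — and it is.
Yara is a knight, so "Kira is a knave, or I am a knave" must be true — and it is.
Kira (knave): "Ines is a knight, and Yara is a knave" — False. ✓
Ines is a knave, and the claim "it is not true that Boris is a knave" is indeed False.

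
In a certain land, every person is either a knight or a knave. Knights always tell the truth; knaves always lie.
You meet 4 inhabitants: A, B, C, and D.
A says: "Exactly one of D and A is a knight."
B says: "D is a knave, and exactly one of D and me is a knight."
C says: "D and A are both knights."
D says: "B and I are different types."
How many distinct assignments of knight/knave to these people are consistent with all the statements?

Consistent assignments:
  A=knight, B=knave, C=knave, D=knave
  A=knave, B=knave, C=knave, D=knave

2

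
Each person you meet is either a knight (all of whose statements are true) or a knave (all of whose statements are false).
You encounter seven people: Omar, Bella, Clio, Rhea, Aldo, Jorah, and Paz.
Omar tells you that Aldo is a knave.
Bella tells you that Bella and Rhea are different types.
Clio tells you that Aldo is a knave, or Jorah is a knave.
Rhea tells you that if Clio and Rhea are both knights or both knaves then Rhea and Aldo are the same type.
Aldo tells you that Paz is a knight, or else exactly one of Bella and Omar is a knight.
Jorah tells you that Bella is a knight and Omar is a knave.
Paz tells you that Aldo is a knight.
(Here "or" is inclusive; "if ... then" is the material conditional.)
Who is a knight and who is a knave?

Knights: Bella, Aldo, Jorah, and Paz. Knaves: Omar, Clio, and Rhea.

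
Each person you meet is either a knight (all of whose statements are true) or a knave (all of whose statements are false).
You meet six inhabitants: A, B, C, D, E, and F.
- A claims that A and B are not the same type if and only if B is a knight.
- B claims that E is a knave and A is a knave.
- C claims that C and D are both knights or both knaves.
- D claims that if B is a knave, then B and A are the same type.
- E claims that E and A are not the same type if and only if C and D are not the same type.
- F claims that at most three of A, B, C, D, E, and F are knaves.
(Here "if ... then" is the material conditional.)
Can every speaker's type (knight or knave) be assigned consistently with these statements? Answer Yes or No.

Checking all 64 assignments, each has at least one speaker whose statement's truth value contradicts their type.

No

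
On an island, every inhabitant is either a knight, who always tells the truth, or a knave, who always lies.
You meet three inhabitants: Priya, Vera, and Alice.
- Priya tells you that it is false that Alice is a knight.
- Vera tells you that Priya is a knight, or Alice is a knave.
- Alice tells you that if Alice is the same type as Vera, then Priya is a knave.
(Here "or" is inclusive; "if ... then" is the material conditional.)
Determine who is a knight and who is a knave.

Suppose Priya is a knight. Then Priya's statement "it is false that Alice is a knight" would have to be true. Checking the 4 ways to assign the others, none is consistent with every speaker.
(For instance, with Vera=knave, Alice=knight, Priya's claim "it is false that Alice is a knight" comes out false where it would need to be true.)
So Priya must be a knave, making "it is false that Alice is a knight" false. Taking Priya=knave, Vera=knave, Alice=knight, each remaining statement checks out:
  Vera (knave): "Priya is a knight, or Alice is a knave" — false. ✓
  Alice (knight): "if Alice is the same type as Vera, then Priya is a knave" — true. ✓
This is the unique consistent assignment.

Priya is a knave, Vera is a knave, and Alice is a knight.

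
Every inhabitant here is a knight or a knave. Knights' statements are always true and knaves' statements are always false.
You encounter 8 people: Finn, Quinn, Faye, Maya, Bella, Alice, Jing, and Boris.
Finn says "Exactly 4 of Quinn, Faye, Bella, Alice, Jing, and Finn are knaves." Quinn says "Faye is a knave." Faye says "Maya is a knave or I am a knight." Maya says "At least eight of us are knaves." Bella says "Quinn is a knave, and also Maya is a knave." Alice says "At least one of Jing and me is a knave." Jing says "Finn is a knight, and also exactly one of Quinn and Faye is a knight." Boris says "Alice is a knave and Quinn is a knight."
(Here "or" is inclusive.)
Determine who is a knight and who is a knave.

Finn is a knave, Quinn is a knave, Faye is a knight, Maya is a knave, Bella is a knight, Alice is a knight, Jing is a knave, and Boris is a knave.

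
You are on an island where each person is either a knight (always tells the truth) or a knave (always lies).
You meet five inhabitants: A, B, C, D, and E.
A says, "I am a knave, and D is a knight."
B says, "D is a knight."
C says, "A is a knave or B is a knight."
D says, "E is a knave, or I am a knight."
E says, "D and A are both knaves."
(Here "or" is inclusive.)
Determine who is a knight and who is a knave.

A is a knave, so "I am a knave, and D is a knight" must be false — and it is.
As a knave, B's statement "D is a knight" should be false; it is.
C (knight): "A is a knave or B is a knight" — true. ✓
Since D is a knave, "E is a knave, or I am a knight" needs to be false, which holds.
E is a knight; "D and A are both knaves" is true, as required.

A is a knave, B is a knave, C is a knight, D is a knave, and E is a knight.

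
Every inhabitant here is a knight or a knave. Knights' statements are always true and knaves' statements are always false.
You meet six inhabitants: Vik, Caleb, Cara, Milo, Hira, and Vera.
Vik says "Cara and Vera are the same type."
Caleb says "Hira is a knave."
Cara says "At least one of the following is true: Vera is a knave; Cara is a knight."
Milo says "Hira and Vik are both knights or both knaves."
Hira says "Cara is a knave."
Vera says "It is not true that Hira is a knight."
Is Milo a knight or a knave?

Consistent assignments: {Vik=knight, Caleb=knight, Cara=knight, Milo=knave, Hira=knave, Vera=knight}
In every consistent assignment, Milo is a knave.

Milo is a knave.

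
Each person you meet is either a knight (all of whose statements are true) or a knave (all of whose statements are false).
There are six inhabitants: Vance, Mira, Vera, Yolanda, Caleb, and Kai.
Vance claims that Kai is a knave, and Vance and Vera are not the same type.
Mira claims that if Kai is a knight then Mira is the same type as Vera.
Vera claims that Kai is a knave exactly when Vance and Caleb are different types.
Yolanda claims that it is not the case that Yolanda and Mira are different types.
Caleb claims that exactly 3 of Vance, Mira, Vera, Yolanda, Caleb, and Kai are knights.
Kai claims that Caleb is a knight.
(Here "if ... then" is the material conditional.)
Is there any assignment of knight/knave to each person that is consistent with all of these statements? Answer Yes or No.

Yes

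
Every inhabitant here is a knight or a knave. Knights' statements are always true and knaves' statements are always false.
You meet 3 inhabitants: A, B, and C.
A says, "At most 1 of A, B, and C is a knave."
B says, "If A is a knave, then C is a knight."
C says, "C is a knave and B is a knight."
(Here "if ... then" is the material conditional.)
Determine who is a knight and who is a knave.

A is a knave, B is a knave, and C is a knave.

A is a knave; "at most 1 of A, B, and C is a knave" is False, as required.
B (knave): "if A is a knave, then C is a knight" — False. ✓
Since C is a knave, "C is a knave and B is a knight" needs to be False, which holds.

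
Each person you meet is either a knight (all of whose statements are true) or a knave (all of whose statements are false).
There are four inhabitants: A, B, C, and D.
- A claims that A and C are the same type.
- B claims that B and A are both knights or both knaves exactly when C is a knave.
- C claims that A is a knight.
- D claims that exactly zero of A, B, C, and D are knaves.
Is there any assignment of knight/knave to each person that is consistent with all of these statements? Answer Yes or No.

No

Checking all 16 assignments, each has at least one speaker whose statement's truth value contradicts their type.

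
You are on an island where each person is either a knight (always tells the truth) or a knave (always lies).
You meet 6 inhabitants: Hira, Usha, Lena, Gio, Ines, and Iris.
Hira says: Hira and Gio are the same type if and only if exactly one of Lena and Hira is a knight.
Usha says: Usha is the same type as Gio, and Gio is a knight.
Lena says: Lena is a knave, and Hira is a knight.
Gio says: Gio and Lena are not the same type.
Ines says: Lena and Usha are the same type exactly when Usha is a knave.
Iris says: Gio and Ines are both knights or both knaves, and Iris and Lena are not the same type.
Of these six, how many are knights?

The unique consistent assignment is Hira=knave, Usha=knave, Lena=knave, Gio=knave, Ines=knight, Iris=knave.
That has 1 knight.

1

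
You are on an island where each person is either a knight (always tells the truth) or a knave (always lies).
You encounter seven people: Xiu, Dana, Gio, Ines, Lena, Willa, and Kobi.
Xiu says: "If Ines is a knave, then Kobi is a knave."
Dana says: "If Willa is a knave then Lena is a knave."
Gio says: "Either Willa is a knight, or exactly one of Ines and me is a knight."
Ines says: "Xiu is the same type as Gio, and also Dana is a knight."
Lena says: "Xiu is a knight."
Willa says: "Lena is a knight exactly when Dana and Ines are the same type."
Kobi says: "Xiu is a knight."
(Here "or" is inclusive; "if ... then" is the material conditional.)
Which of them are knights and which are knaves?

Knights: Xiu, Dana, Gio, Ines, Lena, Willa, and Kobi. Knaves: none.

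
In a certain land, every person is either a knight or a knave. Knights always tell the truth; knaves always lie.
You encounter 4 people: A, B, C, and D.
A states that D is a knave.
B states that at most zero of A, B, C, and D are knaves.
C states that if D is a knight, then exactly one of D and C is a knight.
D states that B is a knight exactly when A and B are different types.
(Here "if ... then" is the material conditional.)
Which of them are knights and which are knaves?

A is a knight, so "D is a knave" must be True — and it is.
As a knave, B's statement "at most zero of A, B, C, and D are knaves" should be false; it is.
Since C is a knight, "if D is a knight, then exactly one of D and C is a knight" needs to be True, which holds.
D is a knave, so "B is a knight exactly when A and B are different types" must be false — and it is.

Knights: A and C. Knaves: B and D.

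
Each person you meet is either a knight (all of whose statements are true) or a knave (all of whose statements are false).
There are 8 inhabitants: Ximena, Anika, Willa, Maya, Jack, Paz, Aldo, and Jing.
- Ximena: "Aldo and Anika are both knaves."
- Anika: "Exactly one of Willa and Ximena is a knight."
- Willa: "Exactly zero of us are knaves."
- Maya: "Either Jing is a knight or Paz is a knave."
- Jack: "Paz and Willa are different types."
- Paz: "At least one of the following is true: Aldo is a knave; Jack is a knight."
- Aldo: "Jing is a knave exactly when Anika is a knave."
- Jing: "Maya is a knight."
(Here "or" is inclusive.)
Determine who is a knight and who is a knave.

Ximena is a knave, so "Aldo and Anika are both knaves" must be false — and it is.
Anika (knave): "exactly one of Willa and Ximena is a knight" — false. ✓
Willa is a knave, and the claim "exactly zero of us are knaves" is indeed false.
Maya is a knave, and the claim "either Jing is a knight or Paz is a knave" is indeed false.
Jack (knight): "Paz and Willa are different types" — true. ✓
Paz is a knight, so "at least one of the following is true: Aldo is a knave; Jack is a knight" must be true — and it is.
Aldo is a knight; "Jing is a knave exactly when Anika is a knave" is true, as required.
Since Jing is a knave, "Maya is a knight" needs to be false, which holds.

Ximena is a knave, Anika is a knave, Willa is a knave, Maya is a knave, Jack is a knight, Paz is a knight, Aldo is a knight, and Jing is a knave.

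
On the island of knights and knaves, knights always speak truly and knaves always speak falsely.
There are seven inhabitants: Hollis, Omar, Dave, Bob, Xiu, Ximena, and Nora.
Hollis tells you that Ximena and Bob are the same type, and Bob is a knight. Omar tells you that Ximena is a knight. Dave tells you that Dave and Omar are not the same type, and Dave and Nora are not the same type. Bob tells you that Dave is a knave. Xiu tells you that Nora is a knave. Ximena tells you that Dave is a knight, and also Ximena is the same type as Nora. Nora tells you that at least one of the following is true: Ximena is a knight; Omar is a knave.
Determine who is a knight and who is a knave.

Hollis is a knave, Omar is a knave, Dave is a knave, Bob is a knight, Xiu is a knave, Ximena is a knave, and Nora is a knight.

Hollis is a knave, and the claim "Ximena and Bob are the same type, and Bob is a knight" is indeed false.
Omar (knave): "Ximena is a knight" — false. ✓
Dave (knave): "Dave and Omar are not the same type, and Dave and Nora are not the same type" — false. ✓
As a knight, Bob's statement "Dave is a knave" should be true; it is.
Xiu (knave): "Nora is a knave" — false. ✓
Ximena (knave): "Dave is a knight, and also Ximena is the same type as Nora" — false. ✓
Nora is a knight; "at least one of the following is true: Ximena is a knight; Omar is a knave" is true, as required.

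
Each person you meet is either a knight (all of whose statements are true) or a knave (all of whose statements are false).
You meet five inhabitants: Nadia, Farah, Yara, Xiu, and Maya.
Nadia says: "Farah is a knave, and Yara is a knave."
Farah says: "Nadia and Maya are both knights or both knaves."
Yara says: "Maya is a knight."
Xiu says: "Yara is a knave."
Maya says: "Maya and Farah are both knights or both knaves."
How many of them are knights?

2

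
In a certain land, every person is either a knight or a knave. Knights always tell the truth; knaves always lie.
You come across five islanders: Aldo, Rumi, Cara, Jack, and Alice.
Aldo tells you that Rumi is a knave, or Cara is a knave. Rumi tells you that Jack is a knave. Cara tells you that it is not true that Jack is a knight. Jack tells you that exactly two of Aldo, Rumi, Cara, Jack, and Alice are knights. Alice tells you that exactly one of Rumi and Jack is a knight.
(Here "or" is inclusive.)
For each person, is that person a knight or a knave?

Knights: Rumi, Cara, and Alice. Knaves: Aldo and Jack.

Suppose Aldo is a knight. Then Aldo's statement "Rumi is a knave, or Cara is a knave" would have to be true. Checking the 16 ways to assign the others, none is consistent with every speaker.
(For instance, with Rumi=knight, Cara=knight, Jack=knave, Alice=knight, Aldo's claim "Rumi is a knave, or Cara is a knave" comes out false where it would need to be true.)
So Aldo must be a knave, making "Rumi is a knave, or Cara is a knave" false. Taking Aldo=knave, Rumi=knight, Cara=knight, Jack=knave, Alice=knight, each remaining statement checks out:
  Rumi (knight): "Jack is a knave" — true. ✓
  Cara (knight): "it is not true that Jack is a knight" — true. ✓
  Jack (knave): "exactly two of Aldo, Rumi, Cara, Jack, and Alice are knights" — false. ✓
  Alice (knight): "exactly one of Rumi and Jack is a knight" — true. ✓
This is the unique consistent assignment.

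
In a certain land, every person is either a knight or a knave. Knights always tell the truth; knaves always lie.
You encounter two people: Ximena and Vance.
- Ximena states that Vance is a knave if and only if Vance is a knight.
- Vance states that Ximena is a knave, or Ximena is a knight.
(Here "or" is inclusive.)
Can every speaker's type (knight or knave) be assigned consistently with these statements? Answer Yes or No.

Yes

One consistent assignment: Ximena=knave, Vance=knight.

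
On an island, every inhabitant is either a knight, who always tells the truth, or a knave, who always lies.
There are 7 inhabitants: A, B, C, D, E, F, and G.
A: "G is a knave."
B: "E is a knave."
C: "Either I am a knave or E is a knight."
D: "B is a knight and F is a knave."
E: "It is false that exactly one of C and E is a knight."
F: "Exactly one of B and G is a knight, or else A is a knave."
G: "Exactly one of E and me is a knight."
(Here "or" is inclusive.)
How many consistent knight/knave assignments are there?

0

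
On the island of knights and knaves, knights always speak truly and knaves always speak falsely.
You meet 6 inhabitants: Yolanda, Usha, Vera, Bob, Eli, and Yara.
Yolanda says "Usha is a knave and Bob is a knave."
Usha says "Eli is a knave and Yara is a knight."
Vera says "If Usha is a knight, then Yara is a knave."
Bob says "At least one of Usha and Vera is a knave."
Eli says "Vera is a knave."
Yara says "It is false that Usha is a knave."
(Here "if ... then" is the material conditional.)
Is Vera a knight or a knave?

Consistent assignments: {Yolanda=knave, Usha=knave, Vera=knight, Bob=knight, Eli=knave, Yara=knave}
In every consistent assignment, Vera is a knight.

Vera is a knight.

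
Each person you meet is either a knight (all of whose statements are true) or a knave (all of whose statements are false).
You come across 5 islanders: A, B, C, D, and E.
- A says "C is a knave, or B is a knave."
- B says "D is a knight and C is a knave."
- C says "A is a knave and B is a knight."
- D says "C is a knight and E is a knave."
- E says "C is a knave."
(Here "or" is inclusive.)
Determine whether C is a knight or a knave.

C is a knave.

Consistent assignments: {A=knight, B=knave, C=knave, D=knave, E=knight}
In every consistent assignment, C is a knave.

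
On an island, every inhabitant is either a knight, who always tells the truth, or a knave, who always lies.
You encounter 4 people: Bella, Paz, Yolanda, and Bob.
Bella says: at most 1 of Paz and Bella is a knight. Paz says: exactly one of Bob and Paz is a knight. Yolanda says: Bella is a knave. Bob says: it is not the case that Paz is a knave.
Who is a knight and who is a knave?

Bella is a knight, Paz is a knave, Yolanda is a knave, and Bob is a knave.

Bella (knight): "at most 1 of Paz and Bella is a knight" — True. ✓
Since Paz is a knave, "exactly one of Bob and Paz is a knight" needs to be False, which holds.
Since Yolanda is a knave, "Bella is a knave" needs to be False, which holds.
Bob (knave): "it is not the case that Paz is a knave" — False. ✓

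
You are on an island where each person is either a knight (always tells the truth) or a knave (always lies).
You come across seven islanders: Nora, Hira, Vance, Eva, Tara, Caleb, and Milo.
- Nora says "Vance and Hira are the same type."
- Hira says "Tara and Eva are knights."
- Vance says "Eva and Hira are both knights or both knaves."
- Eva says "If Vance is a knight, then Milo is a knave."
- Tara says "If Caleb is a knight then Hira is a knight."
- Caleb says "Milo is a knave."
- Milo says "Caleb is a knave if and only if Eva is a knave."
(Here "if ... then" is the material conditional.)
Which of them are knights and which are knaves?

Knights: Vance, Tara, and Milo. Knaves: Nora, Hira, Eva, and Caleb.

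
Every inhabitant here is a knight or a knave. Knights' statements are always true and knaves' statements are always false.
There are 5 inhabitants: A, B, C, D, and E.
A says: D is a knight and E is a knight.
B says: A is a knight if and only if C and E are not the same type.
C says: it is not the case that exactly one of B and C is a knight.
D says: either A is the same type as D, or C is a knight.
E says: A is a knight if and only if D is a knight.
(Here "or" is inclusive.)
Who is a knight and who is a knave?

Since A is a knight, "D is a knight and E is a knight" needs to be true, which holds.
B (knight): "A is a knight if and only if C and E are not the same type" — true. ✓
C is a knave, so "it is not the case that exactly one of B and C is a knight" must be False — and it is.
D is a knight, and the claim "either A is the same type as D, or C is a knight" is indeed true.
Since E is a knight, "A is a knight if and only if D is a knight" needs to be true, which holds.

Knights: A, B, D, and E. Knaves: C.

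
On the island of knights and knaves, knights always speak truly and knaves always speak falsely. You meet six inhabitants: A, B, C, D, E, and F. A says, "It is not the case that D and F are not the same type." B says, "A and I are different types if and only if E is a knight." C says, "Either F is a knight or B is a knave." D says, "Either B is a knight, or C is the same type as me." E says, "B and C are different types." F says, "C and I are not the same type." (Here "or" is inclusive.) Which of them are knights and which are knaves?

A (knave): "it is not the case that D and F are not the same type" — False. ✓
B is a knight, and the claim "A and I are different types if and only if E is a knight" is indeed true.
C is a knave; "either F is a knight or B is a knave" is False, as required.
As a knight, D's statement "either B is a knight, or C is the same type as me" should be true; it is.
E is a knight, so "B and C are different types" must be true — and it is.
F is a knave; "C and I are not the same type" is False, as required.

Knights: B, D, and E. Knaves: A, C, and F.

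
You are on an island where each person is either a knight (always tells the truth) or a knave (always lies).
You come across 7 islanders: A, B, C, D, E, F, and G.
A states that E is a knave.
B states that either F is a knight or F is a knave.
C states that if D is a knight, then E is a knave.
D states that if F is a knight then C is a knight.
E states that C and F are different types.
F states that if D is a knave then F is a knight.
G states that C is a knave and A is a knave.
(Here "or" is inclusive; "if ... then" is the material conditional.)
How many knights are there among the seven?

The unique consistent assignment is A=knight, B=knight, C=knight, D=knight, E=knave, F=knight, G=knave.
That has 5 knights.

5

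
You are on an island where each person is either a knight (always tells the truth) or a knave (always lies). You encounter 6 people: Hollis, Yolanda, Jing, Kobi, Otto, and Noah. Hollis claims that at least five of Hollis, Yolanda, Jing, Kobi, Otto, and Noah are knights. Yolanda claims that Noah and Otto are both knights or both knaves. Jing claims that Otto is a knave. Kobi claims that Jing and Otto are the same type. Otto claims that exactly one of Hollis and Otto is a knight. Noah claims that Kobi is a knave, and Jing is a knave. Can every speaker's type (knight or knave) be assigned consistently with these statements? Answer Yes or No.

Yes

One consistent assignment: Hollis=knave, Yolanda=knight, Jing=knight, Kobi=knave, Otto=knave, Noah=knave.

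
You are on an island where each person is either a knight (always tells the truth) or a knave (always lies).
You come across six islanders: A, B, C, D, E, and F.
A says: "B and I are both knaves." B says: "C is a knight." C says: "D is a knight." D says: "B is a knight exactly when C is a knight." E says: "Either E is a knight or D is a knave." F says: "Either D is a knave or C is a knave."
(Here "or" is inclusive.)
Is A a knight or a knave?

A is a knave.

Consistent assignments: {A=knave, B=knight, C=knight, D=knight, E=knight, F=knave}; {A=knave, B=knight, C=knight, D=knight, E=knave, F=knave}
In every consistent assignment, A is a knave.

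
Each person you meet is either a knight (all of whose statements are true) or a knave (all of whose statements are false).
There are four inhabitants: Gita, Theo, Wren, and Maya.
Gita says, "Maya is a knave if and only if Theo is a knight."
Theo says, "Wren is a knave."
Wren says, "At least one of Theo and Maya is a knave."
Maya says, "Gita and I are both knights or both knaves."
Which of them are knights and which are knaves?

Gita (knight): "Maya is a knave if and only if Theo is a knight" — True. ✓
Theo is a knave, and the claim "Wren is a knave" is indeed false.
Wren is a knight; "at least one of Theo and Maya is a knave" is True, as required.
Maya is a knight; "Gita and I are both knights or both knaves" is True, as required.

Gita is a knight, Theo is a knave, Wren is a knight, and Maya is a knight.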